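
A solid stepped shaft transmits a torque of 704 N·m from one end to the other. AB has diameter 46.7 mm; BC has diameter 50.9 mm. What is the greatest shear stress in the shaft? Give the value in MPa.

Under the same torque, τ_max = 16T/(πd³) is largest where d is smallest — segment AB (d = 46.7 mm).
τ_max = 16·704.0/(π·(0.0467)³) = 3.520×10^7 Pa.

35.2 MPa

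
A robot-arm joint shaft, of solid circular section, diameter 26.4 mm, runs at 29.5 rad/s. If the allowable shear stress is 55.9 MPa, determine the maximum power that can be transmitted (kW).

J = πd⁴/32 = π(0.0264)⁴/32 = 4.769×10^-8 m⁴.
T_max = τ_allow·J/r = 5.59×10^7 × 4.769×10^-8 / 0.0132 = 202.0 N·m.
ω = 29.5 rad/s, so P_max = T_max·ω = 5958 W.

5.96 kW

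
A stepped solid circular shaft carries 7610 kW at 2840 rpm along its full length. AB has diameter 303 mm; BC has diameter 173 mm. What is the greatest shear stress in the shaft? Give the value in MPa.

25.2 MPa

ω = 2π·2840/60 = 297.4 rad/s, so T = P/ω = 7610×10³ / 297.4 = 25590 N·m.
Under the same torque, τ_max = 16T/(πd³) is largest where d is smallest — segment BC (d = 173 mm).
τ_max = 16·25590/(π·(0.173)³) = 2.517×10^7 Pa.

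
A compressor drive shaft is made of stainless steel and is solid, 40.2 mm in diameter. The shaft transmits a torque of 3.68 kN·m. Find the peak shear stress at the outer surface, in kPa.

288000 kPa

J = πd⁴/32 = π(0.0402)⁴/32 = 2.564×10^-7 m⁴.
τ_max = T·r/J = 3680 × 0.0201 / 2.564×10^-7 = 2.885×10^8 Pa.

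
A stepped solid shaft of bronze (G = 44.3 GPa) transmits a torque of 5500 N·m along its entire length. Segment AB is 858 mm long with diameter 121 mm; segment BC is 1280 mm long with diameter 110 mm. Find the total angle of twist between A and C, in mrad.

J_AB = π(0.121)⁴/32 = 2.10×10^-5 m⁴; J_BC = π(0.110)⁴/32 = 1.44×10^-5 m⁴.
θ = (T/G)·Σ L_i/J_i = (5500/44.3×10⁹)·(0.858/2.10×10^-5 + 1.28/1.44×10^-5) = 0.01612 rad.

16.1 mrad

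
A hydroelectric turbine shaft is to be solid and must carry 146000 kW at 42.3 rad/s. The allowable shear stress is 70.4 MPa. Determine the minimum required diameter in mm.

ω = 42.3 rad/s, so T = P/ω = 146000×10³ / 42.30 = 3.452e6 N·m.
For a solid shaft τ_max = 16T/(πd³), so d = (16T/(π τ_allow))^(1/3) = (16·3.452e6/(π·7.04×10^7))^(1/3) = 0.6297 m.

630 mm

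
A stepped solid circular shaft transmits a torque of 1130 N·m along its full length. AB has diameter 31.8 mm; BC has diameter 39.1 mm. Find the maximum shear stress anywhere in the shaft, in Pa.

Under the same torque, τ_max = 16T/(πd³) is largest where d is smallest — segment AB (d = 31.8 mm).
τ_max = 16·1130/(π·(0.0318)³) = 1.790×10^8 Pa.

1.79e8 Pa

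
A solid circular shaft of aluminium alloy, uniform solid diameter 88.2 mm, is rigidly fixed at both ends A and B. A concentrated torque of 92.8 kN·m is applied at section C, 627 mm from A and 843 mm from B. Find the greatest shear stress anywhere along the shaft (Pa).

3.95e8 Pa

With uniform GJ and both ends fixed, compatibility θ_AC = θ_CB gives T_A·a = T_B·b, together with T_A + T_B = T₀.
T_A = T₀·b/(a+b) = 92800·843/1470 = 53220 N·m; T_B = 39580 N·m.
τ in each portion: τ_AC = 3.95×10^8 Pa, τ_CB = 2.94×10^8 Pa; maximum is in AC.
τ_max = T_AC·r/J = 53220·0.0441/5.94×10^-6 = 3.950×10^8 Pa.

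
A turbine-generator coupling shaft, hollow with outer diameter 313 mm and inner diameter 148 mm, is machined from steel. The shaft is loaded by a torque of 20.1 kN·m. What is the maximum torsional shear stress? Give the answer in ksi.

0.510 ksi

J = π(d_o⁴ − d_i⁴)/32 = π(0.313⁴ − 0.148⁴)/32 = 8.952×10^-4 m⁴.
τ_max = T·r/J = 20100 × 0.157 / 8.952×10^-4 = 3.514×10^6 Pa.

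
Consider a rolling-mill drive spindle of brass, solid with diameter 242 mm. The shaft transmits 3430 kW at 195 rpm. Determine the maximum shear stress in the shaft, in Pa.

ω = 2π·195/60 = 20.42 rad/s, so T = P/ω = 3430×10³ / 20.42 = 168000 N·m.
J = πd⁴/32 = π(0.242)⁴/32 = 3.367×10^-4 m⁴.
τ_max = T·r/J = 168000 × 0.121 / 3.367×10^-4 = 6.036×10^7 Pa.

6.04e7 Pa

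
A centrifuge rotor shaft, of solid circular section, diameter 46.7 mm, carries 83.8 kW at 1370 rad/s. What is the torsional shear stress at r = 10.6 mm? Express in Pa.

1.39e6 Pa

ω = 1370 rad/s, so T = P/ω = 83.8×10³ / 1370 = 61.17 N·m.
J = πd⁴/32 = π(0.0467)⁴/32 = 4.669×10^-7 m⁴.
Shear stress varies linearly with radius: τ = T·r/J = 61.17 × 0.0106 / 4.669×10^-7 = 1.389×10^6 Pa.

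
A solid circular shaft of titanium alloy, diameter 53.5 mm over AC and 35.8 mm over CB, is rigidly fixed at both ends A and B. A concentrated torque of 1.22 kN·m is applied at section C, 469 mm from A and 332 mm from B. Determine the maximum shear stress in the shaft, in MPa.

31.6 MPa

Compatibility: T_A·a/J_AC = T_B·b/J_CB with T_A + T_B = T₀.
J_AC = 8.04×10^-7 m⁴, J_CB = 1.61×10^-7 m⁴, so T_A = T₀·(J_AC/a)/((J_AC/a)+(J_CB/b)) = 950.7 N·m, T_B = 269.3 N·m.
τ in each portion: τ_AC = 3.16×10^7 Pa, τ_CB = 2.99×10^7 Pa; maximum is in AC.
τ_max = T_AC·r/J = 950.7·0.0267/8.04×10^-7 = 3.162×10^7 Pa.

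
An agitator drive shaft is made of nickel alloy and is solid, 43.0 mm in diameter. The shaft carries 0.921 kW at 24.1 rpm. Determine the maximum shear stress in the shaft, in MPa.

ω = 2π·24.1/60 = 2.524 rad/s, so T = P/ω = 0.921×10³ / 2.524 = 364.9 N·m.
J = πd⁴/32 = π(0.0430)⁴/32 = 3.356×10^-7 m⁴.
τ_max = T·r/J = 364.9 × 0.0215 / 3.356×10^-7 = 2.338×10^7 Pa.

23.4 MPa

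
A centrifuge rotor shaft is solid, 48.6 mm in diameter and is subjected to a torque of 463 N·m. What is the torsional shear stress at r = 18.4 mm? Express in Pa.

J = πd⁴/32 = π(0.0486)⁴/32 = 5.477×10^-7 m⁴.
Shear stress varies linearly with radius: τ = T·r/J = 463.0 × 0.0184 / 5.477×10^-7 = 1.555×10^7 Pa.

1.56e7 Pa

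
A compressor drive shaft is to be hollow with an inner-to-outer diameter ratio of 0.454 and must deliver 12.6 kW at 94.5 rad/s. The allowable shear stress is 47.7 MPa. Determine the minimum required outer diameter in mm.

ω = 94.5 rad/s, so T = P/ω = 12.6×10³ / 94.50 = 133.3 N·m.
For a hollow shaft with d_i/d_o = 0.454: τ_max = 16T/(π d_o³ (1−k⁴)), so d_o = [16T/(π τ_allow (1−k⁴))]^(1/3) = [16·133.3/(π·4.77×10^7·0.9575)]^(1/3) = 0.02459 m.

24.6 mm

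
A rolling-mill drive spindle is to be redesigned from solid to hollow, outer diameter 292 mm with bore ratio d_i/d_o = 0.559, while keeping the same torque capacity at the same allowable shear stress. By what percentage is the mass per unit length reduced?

Equal τ_max and T ⇒ the solid shaft needs d_s³ = d_o³(1−k⁴), so d_s = 292·(1−0.559⁴)^(1/3) = 282.2 mm.
Area ratio A_h/A_s = d_o²(1−k²)/d_s² = (1−k²)/(1−k⁴)^(2/3) = 0.7363.
Mass saving = 1 − 0.7363 = 26.4 %.

26.4 %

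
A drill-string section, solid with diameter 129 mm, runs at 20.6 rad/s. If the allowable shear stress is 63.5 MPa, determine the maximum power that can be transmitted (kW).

551 kW

J = πd⁴/32 = π(0.129)⁴/32 = 2.719×10^-5 m⁴.
T_max = τ_allow·J/r = 6.35×10^7 × 2.719×10^-5 / 0.0645 = 26770 N·m.
ω = 20.6 rad/s, so P_max = T_max·ω = 5.514×10^5 W.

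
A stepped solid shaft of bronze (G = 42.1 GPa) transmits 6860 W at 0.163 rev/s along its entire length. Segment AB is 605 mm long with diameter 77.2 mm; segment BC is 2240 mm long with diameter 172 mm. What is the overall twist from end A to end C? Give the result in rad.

ω = 2π·0.163 = 1.024 rad/s, so T = P/ω = 6860 / 1.024 = 6698 N·m.
J_AB = π(0.0772)⁴/32 = 3.49×10^-6 m⁴; J_BC = π(0.172)⁴/32 = 8.59×10^-5 m⁴.
θ = (T/G)·Σ L_i/J_i = (6698/42.1×10⁹)·(0.605/3.49×10^-6 + 2.24/8.59×10^-5) = 0.03175 rad.

0.0318 rad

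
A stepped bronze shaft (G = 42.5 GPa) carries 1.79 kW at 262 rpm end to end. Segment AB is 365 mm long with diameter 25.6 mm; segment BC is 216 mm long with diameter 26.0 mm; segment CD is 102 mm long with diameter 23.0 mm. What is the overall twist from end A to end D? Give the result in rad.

0.0264 rad

ω = 2π·262/60 = 27.44 rad/s, so T = P/ω = 1.79×10³ / 27.44 = 65.24 N·m.
J_AB = π(0.0256)⁴/32 = 4.22×10^-8 m⁴; J_BC = π(0.0260)⁴/32 = 4.49×10^-8 m⁴; J_CD = π(0.0230)⁴/32 = 2.75×10^-8 m⁴.
θ = (T/G)·Σ L_i/J_i = (65.24/42.5×10⁹)·(0.365/4.22×10^-8 + 0.216/4.49×10^-8 + 0.102/2.75×10^-8) = 0.02638 rad.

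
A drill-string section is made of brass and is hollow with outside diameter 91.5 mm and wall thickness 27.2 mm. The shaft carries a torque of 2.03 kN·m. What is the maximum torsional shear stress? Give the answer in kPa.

J = π(d_o⁴ − d_i⁴)/32 = π(0.0915⁴ − 0.0371⁴)/32 = 6.696×10^-6 m⁴.
τ_max = T·r/J = 2030 × 0.0457 / 6.696×10^-6 = 1.387×10^7 Pa.

13900 kPa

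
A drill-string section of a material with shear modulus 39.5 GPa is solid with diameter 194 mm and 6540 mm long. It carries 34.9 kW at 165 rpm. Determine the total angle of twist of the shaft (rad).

0.00240 rad

ω = 2π·165/60 = 17.28 rad/s, so T = P/ω = 34.9×10³ / 17.28 = 2020 N·m.
J = πd⁴/32 = π(0.194)⁴/32 = 1.391×10^-4 m⁴.
θ = T·L/(G·J) = 2020 × 6.54 / (39.5×10⁹ × 1.391×10^-4) = 2.405×10^-3 rad.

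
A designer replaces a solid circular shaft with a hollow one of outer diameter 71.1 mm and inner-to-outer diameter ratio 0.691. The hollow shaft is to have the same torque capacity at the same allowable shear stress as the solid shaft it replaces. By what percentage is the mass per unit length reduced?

37.9 %

Equal τ_max and T ⇒ the solid shaft needs d_s³ = d_o³(1−k⁴), so d_s = 71.1·(1−0.691⁴)^(1/3) = 65.22 mm.
Area ratio A_h/A_s = d_o²(1−k²)/d_s² = (1−k²)/(1−k⁴)^(2/3) = 0.6209.
Mass saving = 1 − 0.6209 = 37.9 %.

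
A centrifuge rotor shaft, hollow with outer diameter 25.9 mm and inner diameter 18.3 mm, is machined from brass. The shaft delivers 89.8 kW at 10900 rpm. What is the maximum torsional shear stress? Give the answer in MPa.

30.7 MPa

ω = 2π·10900/60 = 1141 rad/s, so T = P/ω = 89.8×10³ / 1141 = 78.67 N·m.
J = π(d_o⁴ − d_i⁴)/32 = π(0.0259⁴ − 0.0183⁴)/32 = 3.317×10^-8 m⁴.
τ_max = T·r/J = 78.67 × 0.0129 / 3.317×10^-8 = 3.072×10^7 Pa.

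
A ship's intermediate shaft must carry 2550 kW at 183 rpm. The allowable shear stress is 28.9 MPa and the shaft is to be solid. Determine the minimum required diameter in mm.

286 mm

ω = 2π·183/60 = 19.16 rad/s, so T = P/ω = 2550×10³ / 19.16 = 133100 N·m.
For a solid shaft τ_max = 16T/(πd³), so d = (16T/(π τ_allow))^(1/3) = (16·133100/(π·2.89×10^7))^(1/3) = 0.2862 m.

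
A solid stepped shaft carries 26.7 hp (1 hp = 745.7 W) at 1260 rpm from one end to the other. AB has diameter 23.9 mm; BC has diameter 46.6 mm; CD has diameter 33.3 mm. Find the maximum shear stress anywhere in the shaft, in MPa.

ω = 2π·1260/60 = 131.9 rad/s, so T = P/ω = 26.7×745.7 / 131.9 = 150.9 N·m.
Under the same torque, τ_max = 16T/(πd³) is largest where d is smallest — segment AB (d = 23.9 mm).
τ_max = 16·150.9/(π·(0.0239)³) = 5.629×10^7 Pa.

56.3 MPa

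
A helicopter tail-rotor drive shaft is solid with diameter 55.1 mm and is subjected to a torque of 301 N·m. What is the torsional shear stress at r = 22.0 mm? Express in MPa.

J = πd⁴/32 = π(0.0551)⁴/32 = 9.049×10^-7 m⁴.
Shear stress varies linearly with radius: τ = T·r/J = 301.0 × 0.0220 / 9.049×10^-7 = 7.318×10^6 Pa.

7.32 MPa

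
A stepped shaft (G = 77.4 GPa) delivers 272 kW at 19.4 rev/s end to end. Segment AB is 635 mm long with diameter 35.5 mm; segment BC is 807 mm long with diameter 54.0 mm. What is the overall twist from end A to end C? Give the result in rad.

0.145 rad

ω = 2π·19.4 = 121.9 rad/s, so T = P/ω = 272×10³ / 121.9 = 2231 N·m.
J_AB = π(0.0355)⁴/32 = 1.56×10^-7 m⁴; J_BC = π(0.0540)⁴/32 = 8.35×10^-7 m⁴.
θ = (T/G)·Σ L_i/J_i = (2231/77.4×10⁹)·(0.635/1.56×10^-7 + 0.807/8.35×10^-7) = 0.1453 rad.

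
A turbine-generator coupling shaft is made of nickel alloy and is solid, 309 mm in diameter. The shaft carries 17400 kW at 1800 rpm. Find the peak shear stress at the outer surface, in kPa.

15900 kPa

ω = 2π·1800/60 = 188.5 rad/s, so T = P/ω = 17400×10³ / 188.5 = 92310 N·m.
J = πd⁴/32 = π(0.309)⁴/32 = 8.950×10^-4 m⁴.
τ_max = T·r/J = 92310 × 0.154 / 8.950×10^-4 = 1.593×10^7 Pa.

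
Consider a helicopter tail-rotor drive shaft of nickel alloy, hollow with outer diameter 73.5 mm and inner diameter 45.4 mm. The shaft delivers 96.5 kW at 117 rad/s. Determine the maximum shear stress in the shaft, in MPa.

12.4 MPa

ω = 117 rad/s, so T = P/ω = 96.5×10³ / 117.0 = 824.8 N·m.
J = π(d_o⁴ − d_i⁴)/32 = π(0.0735⁴ − 0.0454⁴)/32 = 2.448×10^-6 m⁴.
τ_max = T·r/J = 824.8 × 0.0367 / 2.448×10^-6 = 1.238×10^7 Pa.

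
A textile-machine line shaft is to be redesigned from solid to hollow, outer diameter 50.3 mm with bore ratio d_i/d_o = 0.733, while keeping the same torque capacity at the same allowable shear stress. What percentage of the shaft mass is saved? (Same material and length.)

Equal τ_max and T ⇒ the solid shaft needs d_s³ = d_o³(1−k⁴), so d_s = 50.3·(1−0.733⁴)^(1/3) = 44.90 mm.
Area ratio A_h/A_s = d_o²(1−k²)/d_s² = (1−k²)/(1−k⁴)^(2/3) = 0.5807.
Mass saving = 1 − 0.5807 = 41.9 %.

41.9 %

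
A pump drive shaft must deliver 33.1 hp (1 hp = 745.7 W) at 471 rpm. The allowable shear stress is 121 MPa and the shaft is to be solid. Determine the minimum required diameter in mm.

ω = 2π·471/60 = 49.32 rad/s, so T = P/ω = 33.1×745.7 / 49.32 = 500.4 N·m.
For a solid shaft τ_max = 16T/(πd³), so d = (16T/(π τ_allow))^(1/3) = (16·500.4/(π·1.21×10^8))^(1/3) = 0.02762 m.

27.6 mm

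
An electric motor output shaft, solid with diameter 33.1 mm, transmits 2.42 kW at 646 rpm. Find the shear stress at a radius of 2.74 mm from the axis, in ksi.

ω = 2π·646/60 = 67.65 rad/s, so T = P/ω = 2.42×10³ / 67.65 = 35.77 N·m.
J = πd⁴/32 = π(0.0331)⁴/32 = 1.178×10^-7 m⁴.
Shear stress varies linearly with radius: τ = T·r/J = 35.77 × 0.00274 / 1.178×10^-7 = 8.318×10^5 Pa.

0.121 ksi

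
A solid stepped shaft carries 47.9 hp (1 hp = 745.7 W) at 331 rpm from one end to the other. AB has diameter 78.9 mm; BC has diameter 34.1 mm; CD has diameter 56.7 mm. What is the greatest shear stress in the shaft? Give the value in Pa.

1.32e8 Pa

ω = 2π·331/60 = 34.66 rad/s, so T = P/ω = 47.9×745.7 / 34.66 = 1030 N·m.
Under the same torque, τ_max = 16T/(πd³) is largest where d is smallest — segment BC (d = 34.1 mm).
τ_max = 16·1030/(π·(0.0341)³) = 1.324×10^8 Pa.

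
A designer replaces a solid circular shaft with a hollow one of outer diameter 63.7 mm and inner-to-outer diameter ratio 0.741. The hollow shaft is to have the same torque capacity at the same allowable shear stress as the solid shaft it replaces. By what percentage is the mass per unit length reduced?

Equal τ_max and T ⇒ the solid shaft needs d_s³ = d_o³(1−k⁴), so d_s = 63.7·(1−0.741⁴)^(1/3) = 56.52 mm.
Area ratio A_h/A_s = d_o²(1−k²)/d_s² = (1−k²)/(1−k⁴)^(2/3) = 0.5728.
Mass saving = 1 − 0.5728 = 42.7 %.

42.7 %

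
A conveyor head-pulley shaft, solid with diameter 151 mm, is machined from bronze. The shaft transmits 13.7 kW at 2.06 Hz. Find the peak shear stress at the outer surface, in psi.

227 psi

ω = 2π·2.06 = 12.94 rad/s, so T = P/ω = 13.7×10³ / 12.94 = 1058 N·m.
J = πd⁴/32 = π(0.151)⁴/32 = 5.104×10^-5 m⁴.
τ_max = T·r/J = 1058 × 0.0755 / 5.104×10^-5 = 1.566×10^6 Pa.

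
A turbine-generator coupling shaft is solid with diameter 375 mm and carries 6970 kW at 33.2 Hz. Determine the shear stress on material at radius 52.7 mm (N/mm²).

0.907 N/mm²

ω = 2π·33.2 = 208.6 rad/s, so T = P/ω = 6970×10³ / 208.6 = 33410 N·m.
J = πd⁴/32 = π(0.375)⁴/32 = 1.941×10^-3 m⁴.
Shear stress varies linearly with radius: τ = T·r/J = 33410 × 0.0527 / 1.941×10^-3 = 9.070×10^5 Pa.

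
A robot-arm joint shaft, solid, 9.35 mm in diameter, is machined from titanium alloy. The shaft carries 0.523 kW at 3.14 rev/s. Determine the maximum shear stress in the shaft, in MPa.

ω = 2π·3.14 = 19.73 rad/s, so T = P/ω = 0.523×10³ / 19.73 = 26.51 N·m.
J = πd⁴/32 = π(0.00935)⁴/32 = 7.503×10^-10 m⁴.
τ_max = T·r/J = 26.51 × 0.00467 / 7.503×10^-10 = 1.652×10^8 Pa.

165 MPa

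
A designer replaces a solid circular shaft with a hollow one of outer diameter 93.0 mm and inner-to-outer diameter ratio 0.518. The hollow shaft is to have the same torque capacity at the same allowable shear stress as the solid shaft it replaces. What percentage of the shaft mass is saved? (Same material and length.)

23.1 %

Equal τ_max and T ⇒ the solid shaft needs d_s³ = d_o³(1−k⁴), so d_s = 93.0·(1−0.518⁴)^(1/3) = 90.71 mm.
Area ratio A_h/A_s = d_o²(1−k²)/d_s² = (1−k²)/(1−k⁴)^(2/3) = 0.7690.
Mass saving = 1 − 0.7690 = 23.1 %.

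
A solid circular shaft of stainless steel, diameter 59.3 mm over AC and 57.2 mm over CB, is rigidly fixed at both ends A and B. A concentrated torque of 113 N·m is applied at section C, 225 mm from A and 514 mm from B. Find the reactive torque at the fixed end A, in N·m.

Compatibility: T_A·a/J_AC = T_B·b/J_CB with T_A + T_B = T₀.
J_AC = 1.21×10^-6 m⁴, J_CB = 1.05×10^-6 m⁴, so T_A = T₀·(J_AC/a)/((J_AC/a)+(J_CB/b)) = 81.95 N·m, T_B = 31.05 N·m.

81.9 N·m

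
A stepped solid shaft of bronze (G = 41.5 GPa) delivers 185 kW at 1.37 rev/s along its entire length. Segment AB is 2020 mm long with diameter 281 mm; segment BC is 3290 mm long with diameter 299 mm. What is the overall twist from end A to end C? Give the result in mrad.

ω = 2π·1.37 = 8.608 rad/s, so T = P/ω = 185×10³ / 8.608 = 21490 N·m.
J_AB = π(0.281)⁴/32 = 6.12×10^-4 m⁴; J_BC = π(0.299)⁴/32 = 7.85×10^-4 m⁴.
θ = (T/G)·Σ L_i/J_i = (21490/41.5×10⁹)·(2.02/6.12×10^-4 + 3.29/7.85×10^-4) = 3.880×10^-3 rad.

3.88 mrad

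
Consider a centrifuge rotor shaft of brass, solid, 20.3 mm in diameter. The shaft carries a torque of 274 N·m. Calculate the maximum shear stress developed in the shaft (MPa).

J = πd⁴/32 = π(0.0203)⁴/32 = 1.667×10^-8 m⁴.
τ_max = T·r/J = 274.0 × 0.0102 / 1.667×10^-8 = 1.668×10^8 Pa.

167 MPa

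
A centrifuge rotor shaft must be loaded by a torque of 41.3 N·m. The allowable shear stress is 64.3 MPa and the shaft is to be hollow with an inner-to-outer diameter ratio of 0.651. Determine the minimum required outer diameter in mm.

For a hollow shaft with d_i/d_o = 0.651: τ_max = 16T/(π d_o³ (1−k⁴)), so d_o = [16T/(π τ_allow (1−k⁴))]^(1/3) = [16·41.30/(π·6.43×10^7·0.8204)]^(1/3) = 0.01586 m.

15.9 mm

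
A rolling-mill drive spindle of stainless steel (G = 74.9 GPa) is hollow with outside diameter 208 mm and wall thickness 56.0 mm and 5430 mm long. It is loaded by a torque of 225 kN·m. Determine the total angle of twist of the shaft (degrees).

5.33°

J = π(d_o⁴ − d_i⁴)/32 = π(0.208⁴ − 0.0960⁴)/32 = 1.754×10^-4 m⁴.
θ = T·L/(G·J) = 225000 × 5.43 / (74.9×10⁹ × 1.754×10^-4) = 0.09299 rad.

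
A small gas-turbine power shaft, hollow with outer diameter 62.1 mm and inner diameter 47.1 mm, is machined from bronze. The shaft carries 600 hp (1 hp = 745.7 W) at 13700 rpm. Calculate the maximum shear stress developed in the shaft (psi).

ω = 2π·13700/60 = 1435 rad/s, so T = P/ω = 600×745.7 / 1435 = 311.9 N·m.
J = π(d_o⁴ − d_i⁴)/32 = π(0.0621⁴ − 0.0471⁴)/32 = 9.769×10^-7 m⁴.
τ_max = T·r/J = 311.9 × 0.0311 / 9.769×10^-7 = 9.912×10^6 Pa.

1440 psi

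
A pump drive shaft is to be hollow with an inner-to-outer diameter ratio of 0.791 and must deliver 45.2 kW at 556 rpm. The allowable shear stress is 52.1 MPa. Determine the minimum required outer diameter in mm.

50.0 mm

ω = 2π·556/60 = 58.22 rad/s, so T = P/ω = 45.2×10³ / 58.22 = 776.3 N·m.
For a hollow shaft with d_i/d_o = 0.791: τ_max = 16T/(π d_o³ (1−k⁴)), so d_o = [16T/(π τ_allow (1−k⁴))]^(1/3) = [16·776.3/(π·5.21×10^7·0.6085)]^(1/3) = 0.04996 m.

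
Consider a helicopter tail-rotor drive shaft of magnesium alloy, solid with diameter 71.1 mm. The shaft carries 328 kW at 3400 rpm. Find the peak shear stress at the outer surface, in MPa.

ω = 2π·3400/60 = 356.0 rad/s, so T = P/ω = 328×10³ / 356.0 = 921.2 N·m.
J = πd⁴/32 = π(0.0711)⁴/32 = 2.509×10^-6 m⁴.
τ_max = T·r/J = 921.2 × 0.0355 / 2.509×10^-6 = 1.305×10^7 Pa.

13.1 MPa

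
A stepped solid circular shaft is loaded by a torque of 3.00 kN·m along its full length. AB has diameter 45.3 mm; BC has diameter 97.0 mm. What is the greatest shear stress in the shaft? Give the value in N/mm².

Under the same torque, τ_max = 16T/(πd³) is largest where d is smallest — segment AB (d = 45.3 mm).
τ_max = 16·3000/(π·(0.0453)³) = 1.644×10^8 Pa.

164 N/mm²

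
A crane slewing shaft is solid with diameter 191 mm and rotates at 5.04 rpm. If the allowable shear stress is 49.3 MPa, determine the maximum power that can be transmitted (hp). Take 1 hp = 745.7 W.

47.7 hp

J = πd⁴/32 = π(0.191)⁴/32 = 1.307×10^-4 m⁴.
T_max = τ_allow·J/r = 4.93×10^7 × 1.307×10^-4 / 0.0955 = 67450 N·m.
ω = 2π·5.04/60 = 0.5278 rad/s, so P_max = T_max·ω = 3.560×10^4 W.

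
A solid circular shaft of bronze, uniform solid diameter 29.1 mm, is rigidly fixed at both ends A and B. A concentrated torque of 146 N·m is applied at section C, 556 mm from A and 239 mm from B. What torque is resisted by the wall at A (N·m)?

With uniform GJ and both ends fixed, compatibility θ_AC = θ_CB gives T_A·a = T_B·b, together with T_A + T_B = T₀.
T_A = T₀·b/(a+b) = 146.0·239/795.0 = 43.89 N·m; T_B = 102.1 N·m.

43.9 N·m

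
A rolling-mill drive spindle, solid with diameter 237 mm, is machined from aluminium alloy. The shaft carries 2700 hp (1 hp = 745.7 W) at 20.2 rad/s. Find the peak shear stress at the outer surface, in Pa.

3.81e7 Pa

ω = 20.2 rad/s, so T = P/ω = 2700×745.7 / 20.20 = 99670 N·m.
J = πd⁴/32 = π(0.237)⁴/32 = 3.097×10^-4 m⁴.
τ_max = T·r/J = 99670 × 0.118 / 3.097×10^-4 = 3.813×10^7 Pa.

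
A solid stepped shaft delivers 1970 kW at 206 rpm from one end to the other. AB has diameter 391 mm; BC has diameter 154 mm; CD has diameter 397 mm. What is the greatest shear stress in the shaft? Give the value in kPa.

127000 kPa

ω = 2π·206/60 = 21.57 rad/s, so T = P/ω = 1970×10³ / 21.57 = 91320 N·m.
Under the same torque, τ_max = 16T/(πd³) is largest where d is smallest — segment BC (d = 154 mm).
τ_max = 16·91320/(π·(0.154)³) = 1.273×10^8 Pa.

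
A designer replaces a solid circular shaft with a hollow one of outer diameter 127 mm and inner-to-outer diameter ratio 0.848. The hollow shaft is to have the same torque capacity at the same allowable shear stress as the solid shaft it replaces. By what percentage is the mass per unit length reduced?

Equal τ_max and T ⇒ the solid shaft needs d_s³ = d_o³(1−k⁴), so d_s = 127·(1−0.848⁴)^(1/3) = 99.64 mm.
Area ratio A_h/A_s = d_o²(1−k²)/d_s² = (1−k²)/(1−k⁴)^(2/3) = 0.4564.
Mass saving = 1 − 0.4564 = 54.4 %.

54.4 %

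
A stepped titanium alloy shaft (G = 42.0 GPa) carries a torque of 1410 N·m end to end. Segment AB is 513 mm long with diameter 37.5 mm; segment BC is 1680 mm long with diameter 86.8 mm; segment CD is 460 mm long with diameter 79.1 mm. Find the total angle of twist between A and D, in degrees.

J_AB = π(0.0375)⁴/32 = 1.94×10^-7 m⁴; J_BC = π(0.0868)⁴/32 = 5.57×10^-6 m⁴; J_CD = π(0.0791)⁴/32 = 3.84×10^-6 m⁴.
θ = (T/G)·Σ L_i/J_i = (1410/42.0×10⁹)·(0.513/1.94×10^-7 + 1.68/5.57×10^-6 + 0.460/3.84×10^-6) = 0.1028 rad.

5.89°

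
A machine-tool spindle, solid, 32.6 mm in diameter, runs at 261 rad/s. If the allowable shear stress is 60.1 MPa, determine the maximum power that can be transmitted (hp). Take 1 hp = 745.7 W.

143 hp

J = πd⁴/32 = π(0.0326)⁴/32 = 1.109×10^-7 m⁴.
T_max = τ_allow·J/r = 6.01×10^7 × 1.109×10^-7 / 0.0163 = 408.8 N·m.
ω = 261 rad/s, so P_max = T_max·ω = 1.067×10^5 W.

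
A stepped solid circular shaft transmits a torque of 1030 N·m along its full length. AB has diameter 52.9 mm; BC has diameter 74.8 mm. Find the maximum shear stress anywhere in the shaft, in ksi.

5.14 ksi

Under the same torque, τ_max = 16T/(πd³) is largest where d is smallest — segment AB (d = 52.9 mm).
τ_max = 16·1030/(π·(0.0529)³) = 3.544×10^7 Pa.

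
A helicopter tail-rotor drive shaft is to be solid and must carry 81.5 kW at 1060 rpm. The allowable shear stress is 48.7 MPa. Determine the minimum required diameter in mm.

ω = 2π·1060/60 = 111.0 rad/s, so T = P/ω = 81.5×10³ / 111.0 = 734.2 N·m.
For a solid shaft τ_max = 16T/(πd³), so d = (16T/(π τ_allow))^(1/3) = (16·734.2/(π·4.87×10^7))^(1/3) = 0.04250 m.

42.5 mm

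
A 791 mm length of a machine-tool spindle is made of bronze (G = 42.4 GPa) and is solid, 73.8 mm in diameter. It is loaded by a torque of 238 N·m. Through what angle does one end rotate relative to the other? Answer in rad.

J = πd⁴/32 = π(0.0738)⁴/32 = 2.912×10^-6 m⁴.
θ = T·L/(G·J) = 238.0 × 0.791 / (42.4×10⁹ × 2.912×10^-6) = 1.525×10^-3 rad.

0.00152 rad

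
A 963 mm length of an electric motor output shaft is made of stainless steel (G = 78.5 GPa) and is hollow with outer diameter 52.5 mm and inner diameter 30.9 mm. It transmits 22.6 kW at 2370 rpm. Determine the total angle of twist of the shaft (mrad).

1.70 mrad

ω = 2π·2370/60 = 248.2 rad/s, so T = P/ω = 22.6×10³ / 248.2 = 91.06 N·m.
J = π(d_o⁴ − d_i⁴)/32 = π(0.0525⁴ − 0.0309⁴)/32 = 6.563×10^-7 m⁴.
θ = T·L/(G·J) = 91.06 × 0.963 / (78.5×10⁹ × 6.563×10^-7) = 1.702×10^-3 rad.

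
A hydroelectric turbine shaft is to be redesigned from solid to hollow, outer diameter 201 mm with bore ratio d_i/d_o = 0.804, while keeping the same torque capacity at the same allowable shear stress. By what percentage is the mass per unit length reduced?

Equal τ_max and T ⇒ the solid shaft needs d_s³ = d_o³(1−k⁴), so d_s = 201·(1−0.804⁴)^(1/3) = 167.8 mm.
Area ratio A_h/A_s = d_o²(1−k²)/d_s² = (1−k²)/(1−k⁴)^(2/3) = 0.5072.
Mass saving = 1 − 0.5072 = 49.3 %.

49.3 %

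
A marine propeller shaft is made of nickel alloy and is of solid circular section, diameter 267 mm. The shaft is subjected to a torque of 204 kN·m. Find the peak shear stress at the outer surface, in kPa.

J = πd⁴/32 = π(0.267)⁴/32 = 4.989×10^-4 m⁴.
τ_max = T·r/J = 204000 × 0.134 / 4.989×10^-4 = 5.458×10^7 Pa.

54600 kPa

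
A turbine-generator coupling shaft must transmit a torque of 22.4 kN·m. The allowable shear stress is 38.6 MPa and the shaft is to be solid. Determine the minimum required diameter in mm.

For a solid shaft τ_max = 16T/(πd³), so d = (16T/(π τ_allow))^(1/3) = (16·22400/(π·3.86×10^7))^(1/3) = 0.1435 m.

144 mm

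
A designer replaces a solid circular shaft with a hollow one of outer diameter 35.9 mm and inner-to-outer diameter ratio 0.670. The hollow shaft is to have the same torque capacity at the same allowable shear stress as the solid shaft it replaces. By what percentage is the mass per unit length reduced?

Equal τ_max and T ⇒ the solid shaft needs d_s³ = d_o³(1−k⁴), so d_s = 35.9·(1−0.670⁴)^(1/3) = 33.31 mm.
Area ratio A_h/A_s = d_o²(1−k²)/d_s² = (1−k²)/(1−k⁴)^(2/3) = 0.6403.
Mass saving = 1 − 0.6403 = 36.0 %.

36.0 %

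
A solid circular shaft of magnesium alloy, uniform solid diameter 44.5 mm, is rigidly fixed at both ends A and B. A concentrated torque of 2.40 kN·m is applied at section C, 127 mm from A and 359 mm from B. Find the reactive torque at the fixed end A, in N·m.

1770 N·m

With uniform GJ and both ends fixed, compatibility θ_AC = θ_CB gives T_A·a = T_B·b, together with T_A + T_B = T₀.
T_A = T₀·b/(a+b) = 2400·359/486.0 = 1773 N·m; T_B = 627.2 N·m.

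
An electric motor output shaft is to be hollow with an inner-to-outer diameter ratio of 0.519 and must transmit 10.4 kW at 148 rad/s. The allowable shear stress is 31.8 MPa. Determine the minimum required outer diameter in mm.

23.0 mm

ω = 148 rad/s, so T = P/ω = 10.4×10³ / 148.0 = 70.27 N·m.
For a hollow shaft with d_i/d_o = 0.519: τ_max = 16T/(π d_o³ (1−k⁴)), so d_o = [16T/(π τ_allow (1−k⁴))]^(1/3) = [16·70.27/(π·3.18×10^7·0.9274)]^(1/3) = 0.02298 m.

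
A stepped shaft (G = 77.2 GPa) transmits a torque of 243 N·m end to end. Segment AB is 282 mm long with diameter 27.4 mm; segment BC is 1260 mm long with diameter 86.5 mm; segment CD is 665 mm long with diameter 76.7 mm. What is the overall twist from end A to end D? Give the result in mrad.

17.4 mrad

J_AB = π(0.0274)⁴/32 = 5.53×10^-8 m⁴; J_BC = π(0.0865)⁴/32 = 5.50×10^-6 m⁴; J_CD = π(0.0767)⁴/32 = 3.40×10^-6 m⁴.
θ = (T/G)·Σ L_i/J_i = (243.0/77.2×10⁹)·(0.282/5.53×10^-8 + 1.26/5.50×10^-6 + 0.665/3.40×10^-6) = 0.01738 rad.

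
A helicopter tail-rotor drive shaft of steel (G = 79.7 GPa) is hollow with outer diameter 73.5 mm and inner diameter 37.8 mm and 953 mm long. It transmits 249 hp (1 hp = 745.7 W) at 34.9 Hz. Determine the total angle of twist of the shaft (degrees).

ω = 2π·34.9 = 219.3 rad/s, so T = P/ω = 249×745.7 / 219.3 = 846.8 N·m.
J = π(d_o⁴ − d_i⁴)/32 = π(0.0735⁴ − 0.0378⁴)/32 = 2.665×10^-6 m⁴.
θ = T·L/(G·J) = 846.8 × 0.953 / (79.7×10⁹ × 2.665×10^-6) = 3.800×10^-3 rad.

0.218°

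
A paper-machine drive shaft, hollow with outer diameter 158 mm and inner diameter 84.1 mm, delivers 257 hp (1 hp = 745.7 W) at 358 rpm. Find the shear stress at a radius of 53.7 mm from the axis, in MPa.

ω = 2π·358/60 = 37.49 rad/s, so T = P/ω = 257×745.7 / 37.49 = 5112 N·m.
J = π(d_o⁴ − d_i⁴)/32 = π(0.158⁴ − 0.0841⁴)/32 = 5.627×10^-5 m⁴.
Shear stress varies linearly with radius: τ = T·r/J = 5112 × 0.0537 / 5.627×10^-5 = 4.878×10^6 Pa.

4.88 MPa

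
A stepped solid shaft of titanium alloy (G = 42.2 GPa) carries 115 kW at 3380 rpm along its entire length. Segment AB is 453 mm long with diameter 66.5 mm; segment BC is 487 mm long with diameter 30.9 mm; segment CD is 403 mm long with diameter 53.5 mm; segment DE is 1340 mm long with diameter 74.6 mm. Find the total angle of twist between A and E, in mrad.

ω = 2π·3380/60 = 354.0 rad/s, so T = P/ω = 115×10³ / 354.0 = 324.9 N·m.
J_AB = π(0.0665)⁴/32 = 1.92×10^-6 m⁴; J_BC = π(0.0309)⁴/32 = 8.95×10^-8 m⁴; J_CD = π(0.0535)⁴/32 = 8.04×10^-7 m⁴; J_DE = π(0.0746)⁴/32 = 3.04×10^-6 m⁴.
θ = (T/G)·Σ L_i/J_i = (324.9/42.2×10⁹)·(0.453/1.92×10^-6 + 0.487/8.95×10^-8 + 0.403/8.04×10^-7 + 1.34/3.04×10^-6) = 0.05096 rad.

51.0 mrad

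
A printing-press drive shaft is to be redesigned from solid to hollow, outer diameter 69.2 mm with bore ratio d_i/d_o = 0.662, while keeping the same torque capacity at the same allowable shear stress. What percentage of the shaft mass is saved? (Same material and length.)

35.2 %

Equal τ_max and T ⇒ the solid shaft needs d_s³ = d_o³(1−k⁴), so d_s = 69.2·(1−0.662⁴)^(1/3) = 64.45 mm.
Area ratio A_h/A_s = d_o²(1−k²)/d_s² = (1−k²)/(1−k⁴)^(2/3) = 0.6476.
Mass saving = 1 − 0.6476 = 35.2 %.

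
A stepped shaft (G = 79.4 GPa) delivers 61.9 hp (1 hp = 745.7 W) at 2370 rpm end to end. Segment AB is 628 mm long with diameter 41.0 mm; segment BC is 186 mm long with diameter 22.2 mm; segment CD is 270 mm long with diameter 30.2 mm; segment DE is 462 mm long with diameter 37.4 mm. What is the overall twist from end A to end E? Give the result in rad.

0.0370 rad

ω = 2π·2370/60 = 248.2 rad/s, so T = P/ω = 61.9×745.7 / 248.2 = 186.0 N·m.
J_AB = π(0.0410)⁴/32 = 2.77×10^-7 m⁴; J_BC = π(0.0222)⁴/32 = 2.38×10^-8 m⁴; J_CD = π(0.0302)⁴/32 = 8.17×10^-8 m⁴; J_DE = π(0.0374)⁴/32 = 1.92×10^-7 m⁴.
θ = (T/G)·Σ L_i/J_i = (186.0/79.4×10⁹)·(0.628/2.77×10^-7 + 0.186/2.38×10^-8 + 0.270/8.17×10^-8 + 0.462/1.92×10^-7) = 0.03695 rad.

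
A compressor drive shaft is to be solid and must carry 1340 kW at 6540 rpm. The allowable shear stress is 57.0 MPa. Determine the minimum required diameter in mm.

ω = 2π·6540/60 = 684.9 rad/s, so T = P/ω = 1340×10³ / 684.9 = 1957 N·m.
For a solid shaft τ_max = 16T/(πd³), so d = (16T/(π τ_allow))^(1/3) = (16·1957/(π·5.70×10^7))^(1/3) = 0.05592 m.

55.9 mm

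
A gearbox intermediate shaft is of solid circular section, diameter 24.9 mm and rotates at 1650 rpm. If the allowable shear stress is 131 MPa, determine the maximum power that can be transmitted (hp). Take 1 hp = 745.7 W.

J = πd⁴/32 = π(0.0249)⁴/32 = 3.774×10^-8 m⁴.
T_max = τ_allow·J/r = 1.31×10^8 × 3.774×10^-8 / 0.0124 = 397.1 N·m.
ω = 2π·1650/60 = 172.8 rad/s, so P_max = T_max·ω = 6.861×10^4 W.

92.0 hp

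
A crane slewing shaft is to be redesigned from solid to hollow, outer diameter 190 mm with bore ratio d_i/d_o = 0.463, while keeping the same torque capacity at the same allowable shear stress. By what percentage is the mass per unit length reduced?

Equal τ_max and T ⇒ the solid shaft needs d_s³ = d_o³(1−k⁴), so d_s = 190·(1−0.463⁴)^(1/3) = 187.0 mm.
Area ratio A_h/A_s = d_o²(1−k²)/d_s² = (1−k²)/(1−k⁴)^(2/3) = 0.8107.
Mass saving = 1 − 0.8107 = 18.9 %.

18.9 %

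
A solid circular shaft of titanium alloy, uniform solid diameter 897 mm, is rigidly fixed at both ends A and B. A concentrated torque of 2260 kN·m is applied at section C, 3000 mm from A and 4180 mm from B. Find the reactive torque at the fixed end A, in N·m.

1.32e6 N·m

With uniform GJ and both ends fixed, compatibility θ_AC = θ_CB gives T_A·a = T_B·b, together with T_A + T_B = T₀.
T_A = T₀·b/(a+b) = 2.260e6·4180/7180 = 1.316e6 N·m; T_B = 944300 N·m.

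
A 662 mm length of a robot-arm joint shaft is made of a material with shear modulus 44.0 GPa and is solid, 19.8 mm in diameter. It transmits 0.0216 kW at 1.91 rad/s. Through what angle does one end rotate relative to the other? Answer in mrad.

ω = 1.91 rad/s, so T = P/ω = 0.0216×10³ / 1.910 = 11.31 N·m.
J = πd⁴/32 = π(0.0198)⁴/32 = 1.509×10^-8 m⁴.
θ = T·L/(G·J) = 11.31 × 0.662 / (44.0×10⁹ × 1.509×10^-8) = 0.01128 rad.

11.3 mrad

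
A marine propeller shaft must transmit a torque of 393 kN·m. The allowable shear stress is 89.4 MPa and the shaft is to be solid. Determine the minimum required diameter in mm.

282 mm

For a solid shaft τ_max = 16T/(πd³), so d = (16T/(π τ_allow))^(1/3) = (16·393000/(π·8.94×10^7))^(1/3) = 0.2818 m.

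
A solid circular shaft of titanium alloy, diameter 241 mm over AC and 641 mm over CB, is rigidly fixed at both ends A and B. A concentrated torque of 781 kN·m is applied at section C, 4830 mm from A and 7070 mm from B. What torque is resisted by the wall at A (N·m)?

Compatibility: T_A·a/J_AC = T_B·b/J_CB with T_A + T_B = T₀.
J_AC = 3.31×10^-4 m⁴, J_CB = 0.0166 m⁴, so T_A = T₀·(J_AC/a)/((J_AC/a)+(J_CB/b)) = 22190 N·m, T_B = 758800 N·m.

22200 N·m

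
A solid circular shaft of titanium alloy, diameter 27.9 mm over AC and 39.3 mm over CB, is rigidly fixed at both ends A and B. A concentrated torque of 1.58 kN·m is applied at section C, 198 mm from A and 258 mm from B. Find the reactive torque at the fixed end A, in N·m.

Compatibility: T_A·a/J_AC = T_B·b/J_CB with T_A + T_B = T₀.
J_AC = 5.95×10^-8 m⁴, J_CB = 2.34×10^-7 m⁴, so T_A = T₀·(J_AC/a)/((J_AC/a)+(J_CB/b)) = 392.9 N·m, T_B = 1187 N·m.

393 N·m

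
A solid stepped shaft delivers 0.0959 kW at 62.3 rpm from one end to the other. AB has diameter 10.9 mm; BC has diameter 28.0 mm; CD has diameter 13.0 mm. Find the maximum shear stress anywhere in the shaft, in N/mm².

57.8 N/mm²

ω = 2π·62.3/60 = 6.524 rad/s, so T = P/ω = 0.0959×10³ / 6.524 = 14.70 N·m.
Under the same torque, τ_max = 16T/(πd³) is largest where d is smallest — segment AB (d = 10.9 mm).
τ_max = 16·14.70/(π·(0.0109)³) = 5.781×10^7 Pa.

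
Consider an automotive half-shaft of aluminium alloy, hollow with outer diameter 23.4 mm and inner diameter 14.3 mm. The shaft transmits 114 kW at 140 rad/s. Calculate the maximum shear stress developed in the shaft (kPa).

376000 kPa

ω = 140 rad/s, so T = P/ω = 114×10³ / 140.0 = 814.3 N·m.
J = π(d_o⁴ − d_i⁴)/32 = π(0.0234⁴ − 0.0143⁴)/32 = 2.533×10^-8 m⁴.
τ_max = T·r/J = 814.3 × 0.0117 / 2.533×10^-8 = 3.761×10^8 Pa.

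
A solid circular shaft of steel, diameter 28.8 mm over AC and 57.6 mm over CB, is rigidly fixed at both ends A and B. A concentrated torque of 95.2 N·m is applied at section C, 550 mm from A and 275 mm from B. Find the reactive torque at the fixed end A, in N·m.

Compatibility: T_A·a/J_AC = T_B·b/J_CB with T_A + T_B = T₀.
J_AC = 6.75×10^-8 m⁴, J_CB = 1.08×10^-6 m⁴, so T_A = T₀·(J_AC/a)/((J_AC/a)+(J_CB/b)) = 2.885 N·m, T_B = 92.32 N·m.

2.88 N·m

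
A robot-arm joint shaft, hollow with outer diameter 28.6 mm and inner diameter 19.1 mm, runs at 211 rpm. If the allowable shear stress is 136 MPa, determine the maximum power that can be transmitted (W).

11100 W

J = π(d_o⁴ − d_i⁴)/32 = π(0.0286⁴ − 0.0191⁴)/32 = 5.262×10^-8 m⁴.
T_max = τ_allow·J/r = 1.36×10^8 × 5.262×10^-8 / 0.0143 = 500.4 N·m.
ω = 2π·211/60 = 22.10 rad/s, so P_max = T_max·ω = 1.106×10^4 W.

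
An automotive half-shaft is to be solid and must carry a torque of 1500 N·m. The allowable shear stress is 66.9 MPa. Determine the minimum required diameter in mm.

48.5 mm

For a solid shaft τ_max = 16T/(πd³), so d = (16T/(π τ_allow))^(1/3) = (16·1500/(π·6.69×10^7))^(1/3) = 0.04852 m.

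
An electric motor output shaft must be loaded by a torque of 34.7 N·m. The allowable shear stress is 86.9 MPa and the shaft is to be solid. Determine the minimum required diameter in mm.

For a solid shaft τ_max = 16T/(πd³), so d = (16T/(π τ_allow))^(1/3) = (16·34.70/(π·8.69×10^7))^(1/3) = 0.01267 m.

12.7 mm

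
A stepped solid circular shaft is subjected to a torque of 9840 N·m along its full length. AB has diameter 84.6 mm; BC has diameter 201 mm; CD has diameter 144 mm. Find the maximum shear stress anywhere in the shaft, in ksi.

12.0 ksi

Under the same torque, τ_max = 16T/(πd³) is largest where d is smallest — segment AB (d = 84.6 mm).
τ_max = 16·9840/(π·(0.0846)³) = 8.277×10^7 Pa.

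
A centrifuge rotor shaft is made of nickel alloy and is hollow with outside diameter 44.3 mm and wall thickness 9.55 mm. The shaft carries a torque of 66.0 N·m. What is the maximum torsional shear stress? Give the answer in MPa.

4.32 MPa

J = π(d_o⁴ − d_i⁴)/32 = π(0.0443⁴ − 0.0252⁴)/32 = 3.385×10^-7 m⁴.
τ_max = T·r/J = 66.00 × 0.0221 / 3.385×10^-7 = 4.319×10^6 Pa.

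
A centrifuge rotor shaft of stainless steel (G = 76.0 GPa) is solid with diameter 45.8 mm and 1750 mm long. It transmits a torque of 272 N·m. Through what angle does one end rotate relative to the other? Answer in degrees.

J = πd⁴/32 = π(0.0458)⁴/32 = 4.320×10^-7 m⁴.
θ = T·L/(G·J) = 272.0 × 1.75 / (76.0×10⁹ × 4.320×10^-7) = 0.01450 rad.

0.831°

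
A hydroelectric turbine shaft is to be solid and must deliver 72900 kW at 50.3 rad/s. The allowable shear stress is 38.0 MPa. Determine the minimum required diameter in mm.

ω = 50.3 rad/s, so T = P/ω = 72900×10³ / 50.30 = 1.449e6 N·m.
For a solid shaft τ_max = 16T/(πd³), so d = (16T/(π τ_allow))^(1/3) = (16·1.449e6/(π·3.80×10^7))^(1/3) = 0.5791 m.

579 mm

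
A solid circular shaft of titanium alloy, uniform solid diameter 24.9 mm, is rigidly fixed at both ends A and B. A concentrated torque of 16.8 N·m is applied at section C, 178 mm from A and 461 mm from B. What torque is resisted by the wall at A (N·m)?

With uniform GJ and both ends fixed, compatibility θ_AC = θ_CB gives T_A·a = T_B·b, together with T_A + T_B = T₀.
T_A = T₀·b/(a+b) = 16.80·461/639.0 = 12.12 N·m; T_B = 4.680 N·m.

12.1 N·m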